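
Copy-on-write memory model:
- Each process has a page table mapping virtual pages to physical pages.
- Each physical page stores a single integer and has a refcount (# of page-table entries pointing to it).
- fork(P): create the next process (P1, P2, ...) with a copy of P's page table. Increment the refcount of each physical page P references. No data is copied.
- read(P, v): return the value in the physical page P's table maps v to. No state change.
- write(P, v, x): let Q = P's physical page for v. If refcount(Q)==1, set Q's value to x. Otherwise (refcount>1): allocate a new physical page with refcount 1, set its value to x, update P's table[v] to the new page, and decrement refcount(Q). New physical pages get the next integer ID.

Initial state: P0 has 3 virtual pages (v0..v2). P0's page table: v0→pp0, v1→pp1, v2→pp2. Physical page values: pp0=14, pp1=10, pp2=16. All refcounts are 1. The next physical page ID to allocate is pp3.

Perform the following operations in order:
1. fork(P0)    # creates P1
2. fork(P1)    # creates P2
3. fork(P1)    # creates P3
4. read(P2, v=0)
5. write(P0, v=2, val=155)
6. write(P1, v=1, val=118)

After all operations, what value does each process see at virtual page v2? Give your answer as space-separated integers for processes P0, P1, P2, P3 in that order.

Op 1: fork(P0) -> P1. 3 ppages; refcounts: pp0:2 pp1:2 pp2:2
Op 2: fork(P1) -> P2. 3 ppages; refcounts: pp0:3 pp1:3 pp2:3
Op 3: fork(P1) -> P3. 3 ppages; refcounts: pp0:4 pp1:4 pp2:4
Op 4: read(P2, v0) -> 14. No state change.
Op 5: write(P0, v2, 155). refcount(pp2)=4>1 -> COPY to pp3. 4 ppages; refcounts: pp0:4 pp1:4 pp2:3 pp3:1
Op 6: write(P1, v1, 118). refcount(pp1)=4>1 -> COPY to pp4. 5 ppages; refcounts: pp0:4 pp1:3 pp2:3 pp3:1 pp4:1
P0: v2 -> pp3 = 155
P1: v2 -> pp2 = 16
P2: v2 -> pp2 = 16
P3: v2 -> pp2 = 16

Answer: 155 16 16 16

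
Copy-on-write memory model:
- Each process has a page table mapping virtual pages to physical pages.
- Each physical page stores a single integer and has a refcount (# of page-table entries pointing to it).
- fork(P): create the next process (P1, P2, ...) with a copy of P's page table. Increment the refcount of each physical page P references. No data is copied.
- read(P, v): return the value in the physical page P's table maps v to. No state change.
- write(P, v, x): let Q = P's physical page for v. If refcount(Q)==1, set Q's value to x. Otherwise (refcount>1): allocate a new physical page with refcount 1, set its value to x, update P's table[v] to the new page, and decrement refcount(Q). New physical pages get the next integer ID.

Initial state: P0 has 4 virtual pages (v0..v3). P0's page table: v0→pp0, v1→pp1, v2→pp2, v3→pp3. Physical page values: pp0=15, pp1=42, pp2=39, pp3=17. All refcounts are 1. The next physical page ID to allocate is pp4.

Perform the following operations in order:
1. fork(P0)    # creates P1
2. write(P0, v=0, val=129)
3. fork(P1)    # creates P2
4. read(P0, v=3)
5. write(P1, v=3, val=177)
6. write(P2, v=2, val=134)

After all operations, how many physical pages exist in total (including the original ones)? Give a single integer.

Answer: 7

Derivation:
Op 1: fork(P0) -> P1. 4 ppages; refcounts: pp0:2 pp1:2 pp2:2 pp3:2
Op 2: write(P0, v0, 129). refcount(pp0)=2>1 -> COPY to pp4. 5 ppages; refcounts: pp0:1 pp1:2 pp2:2 pp3:2 pp4:1
Op 3: fork(P1) -> P2. 5 ppages; refcounts: pp0:2 pp1:3 pp2:3 pp3:3 pp4:1
Op 4: read(P0, v3) -> 17. No state change.
Op 5: write(P1, v3, 177). refcount(pp3)=3>1 -> COPY to pp5. 6 ppages; refcounts: pp0:2 pp1:3 pp2:3 pp3:2 pp4:1 pp5:1
Op 6: write(P2, v2, 134). refcount(pp2)=3>1 -> COPY to pp6. 7 ppages; refcounts: pp0:2 pp1:3 pp2:2 pp3:2 pp4:1 pp5:1 pp6:1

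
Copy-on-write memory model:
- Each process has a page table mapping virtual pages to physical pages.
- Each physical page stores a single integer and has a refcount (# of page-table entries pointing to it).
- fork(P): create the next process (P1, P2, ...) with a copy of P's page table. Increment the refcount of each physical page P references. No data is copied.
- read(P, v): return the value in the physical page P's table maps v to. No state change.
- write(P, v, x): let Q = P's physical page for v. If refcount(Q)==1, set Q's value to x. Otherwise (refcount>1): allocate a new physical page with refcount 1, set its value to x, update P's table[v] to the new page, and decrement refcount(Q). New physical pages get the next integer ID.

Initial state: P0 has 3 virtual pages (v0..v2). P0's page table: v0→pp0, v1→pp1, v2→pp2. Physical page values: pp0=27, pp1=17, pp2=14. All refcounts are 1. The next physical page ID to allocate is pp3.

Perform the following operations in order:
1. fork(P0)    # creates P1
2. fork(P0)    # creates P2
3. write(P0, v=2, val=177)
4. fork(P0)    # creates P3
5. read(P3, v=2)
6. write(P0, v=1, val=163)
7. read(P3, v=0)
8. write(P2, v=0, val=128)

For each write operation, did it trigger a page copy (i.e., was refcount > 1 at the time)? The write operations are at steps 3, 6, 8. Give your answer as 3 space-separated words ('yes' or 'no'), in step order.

Op 1: fork(P0) -> P1. 3 ppages; refcounts: pp0:2 pp1:2 pp2:2
Op 2: fork(P0) -> P2. 3 ppages; refcounts: pp0:3 pp1:3 pp2:3
Op 3: write(P0, v2, 177). refcount(pp2)=3>1 -> COPY to pp3. 4 ppages; refcounts: pp0:3 pp1:3 pp2:2 pp3:1
Op 4: fork(P0) -> P3. 4 ppages; refcounts: pp0:4 pp1:4 pp2:2 pp3:2
Op 5: read(P3, v2) -> 177. No state change.
Op 6: write(P0, v1, 163). refcount(pp1)=4>1 -> COPY to pp4. 5 ppages; refcounts: pp0:4 pp1:3 pp2:2 pp3:2 pp4:1
Op 7: read(P3, v0) -> 27. No state change.
Op 8: write(P2, v0, 128). refcount(pp0)=4>1 -> COPY to pp5. 6 ppages; refcounts: pp0:3 pp1:3 pp2:2 pp3:2 pp4:1 pp5:1

yes yes yes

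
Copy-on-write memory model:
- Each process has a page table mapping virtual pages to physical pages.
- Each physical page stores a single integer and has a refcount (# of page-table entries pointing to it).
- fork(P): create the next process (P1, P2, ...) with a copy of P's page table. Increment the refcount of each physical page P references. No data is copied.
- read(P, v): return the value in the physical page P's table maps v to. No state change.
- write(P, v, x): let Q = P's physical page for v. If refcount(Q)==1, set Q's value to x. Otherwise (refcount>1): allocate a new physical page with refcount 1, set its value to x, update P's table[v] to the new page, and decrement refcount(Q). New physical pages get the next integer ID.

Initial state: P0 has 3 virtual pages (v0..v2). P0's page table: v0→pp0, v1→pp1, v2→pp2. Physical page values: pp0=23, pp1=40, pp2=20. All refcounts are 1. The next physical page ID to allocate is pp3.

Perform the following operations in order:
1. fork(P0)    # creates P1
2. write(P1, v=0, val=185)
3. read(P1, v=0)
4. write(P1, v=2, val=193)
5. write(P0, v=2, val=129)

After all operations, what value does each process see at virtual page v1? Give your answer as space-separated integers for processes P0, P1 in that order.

Answer: 40 40

Derivation:
Op 1: fork(P0) -> P1. 3 ppages; refcounts: pp0:2 pp1:2 pp2:2
Op 2: write(P1, v0, 185). refcount(pp0)=2>1 -> COPY to pp3. 4 ppages; refcounts: pp0:1 pp1:2 pp2:2 pp3:1
Op 3: read(P1, v0) -> 185. No state change.
Op 4: write(P1, v2, 193). refcount(pp2)=2>1 -> COPY to pp4. 5 ppages; refcounts: pp0:1 pp1:2 pp2:1 pp3:1 pp4:1
Op 5: write(P0, v2, 129). refcount(pp2)=1 -> write in place. 5 ppages; refcounts: pp0:1 pp1:2 pp2:1 pp3:1 pp4:1
P0: v1 -> pp1 = 40
P1: v1 -> pp1 = 40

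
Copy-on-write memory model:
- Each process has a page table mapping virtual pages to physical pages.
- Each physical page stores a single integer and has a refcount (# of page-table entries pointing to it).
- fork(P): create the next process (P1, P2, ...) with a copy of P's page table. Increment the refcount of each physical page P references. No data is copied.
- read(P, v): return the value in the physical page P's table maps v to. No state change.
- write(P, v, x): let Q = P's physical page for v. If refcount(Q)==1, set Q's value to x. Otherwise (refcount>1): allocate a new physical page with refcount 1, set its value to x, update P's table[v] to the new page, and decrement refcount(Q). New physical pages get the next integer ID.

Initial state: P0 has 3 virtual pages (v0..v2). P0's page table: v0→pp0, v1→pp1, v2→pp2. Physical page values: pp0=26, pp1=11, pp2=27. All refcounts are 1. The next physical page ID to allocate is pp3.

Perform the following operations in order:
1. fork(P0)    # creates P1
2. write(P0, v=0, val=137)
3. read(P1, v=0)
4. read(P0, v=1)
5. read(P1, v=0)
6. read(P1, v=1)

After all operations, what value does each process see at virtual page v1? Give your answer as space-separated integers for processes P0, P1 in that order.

Answer: 11 11

Derivation:
Op 1: fork(P0) -> P1. 3 ppages; refcounts: pp0:2 pp1:2 pp2:2
Op 2: write(P0, v0, 137). refcount(pp0)=2>1 -> COPY to pp3. 4 ppages; refcounts: pp0:1 pp1:2 pp2:2 pp3:1
Op 3: read(P1, v0) -> 26. No state change.
Op 4: read(P0, v1) -> 11. No state change.
Op 5: read(P1, v0) -> 26. No state change.
Op 6: read(P1, v1) -> 11. No state change.
P0: v1 -> pp1 = 11
P1: v1 -> pp1 = 11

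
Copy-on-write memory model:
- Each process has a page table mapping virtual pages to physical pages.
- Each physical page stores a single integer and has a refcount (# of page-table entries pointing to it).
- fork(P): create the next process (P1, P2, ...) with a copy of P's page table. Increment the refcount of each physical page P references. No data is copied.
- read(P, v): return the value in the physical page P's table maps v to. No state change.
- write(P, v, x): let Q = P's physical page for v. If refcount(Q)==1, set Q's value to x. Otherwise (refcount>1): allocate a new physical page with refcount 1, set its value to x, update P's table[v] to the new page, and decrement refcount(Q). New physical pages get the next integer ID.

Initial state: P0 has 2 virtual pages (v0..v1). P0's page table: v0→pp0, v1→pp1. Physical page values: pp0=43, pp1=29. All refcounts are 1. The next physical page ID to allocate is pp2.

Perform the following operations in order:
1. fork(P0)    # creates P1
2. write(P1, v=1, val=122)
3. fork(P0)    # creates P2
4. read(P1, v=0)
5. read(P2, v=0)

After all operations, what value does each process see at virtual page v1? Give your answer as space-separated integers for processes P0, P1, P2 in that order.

Answer: 29 122 29

Derivation:
Op 1: fork(P0) -> P1. 2 ppages; refcounts: pp0:2 pp1:2
Op 2: write(P1, v1, 122). refcount(pp1)=2>1 -> COPY to pp2. 3 ppages; refcounts: pp0:2 pp1:1 pp2:1
Op 3: fork(P0) -> P2. 3 ppages; refcounts: pp0:3 pp1:2 pp2:1
Op 4: read(P1, v0) -> 43. No state change.
Op 5: read(P2, v0) -> 43. No state change.
P0: v1 -> pp1 = 29
P1: v1 -> pp2 = 122
P2: v1 -> pp1 = 29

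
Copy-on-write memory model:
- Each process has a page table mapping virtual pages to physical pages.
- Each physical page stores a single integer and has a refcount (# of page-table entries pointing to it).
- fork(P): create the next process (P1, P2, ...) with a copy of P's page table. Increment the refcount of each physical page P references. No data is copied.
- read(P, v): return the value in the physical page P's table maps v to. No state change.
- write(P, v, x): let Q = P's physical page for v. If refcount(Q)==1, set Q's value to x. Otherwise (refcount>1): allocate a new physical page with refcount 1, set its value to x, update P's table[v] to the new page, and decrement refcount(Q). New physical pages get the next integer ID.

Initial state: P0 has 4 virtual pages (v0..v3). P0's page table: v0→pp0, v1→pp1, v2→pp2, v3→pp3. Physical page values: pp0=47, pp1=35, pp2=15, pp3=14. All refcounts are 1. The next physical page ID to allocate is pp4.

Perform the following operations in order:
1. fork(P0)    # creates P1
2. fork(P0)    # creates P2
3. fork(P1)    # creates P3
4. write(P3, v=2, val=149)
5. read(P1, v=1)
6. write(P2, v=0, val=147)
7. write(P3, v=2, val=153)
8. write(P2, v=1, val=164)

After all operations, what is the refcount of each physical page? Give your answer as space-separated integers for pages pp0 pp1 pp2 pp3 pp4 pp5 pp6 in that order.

Op 1: fork(P0) -> P1. 4 ppages; refcounts: pp0:2 pp1:2 pp2:2 pp3:2
Op 2: fork(P0) -> P2. 4 ppages; refcounts: pp0:3 pp1:3 pp2:3 pp3:3
Op 3: fork(P1) -> P3. 4 ppages; refcounts: pp0:4 pp1:4 pp2:4 pp3:4
Op 4: write(P3, v2, 149). refcount(pp2)=4>1 -> COPY to pp4. 5 ppages; refcounts: pp0:4 pp1:4 pp2:3 pp3:4 pp4:1
Op 5: read(P1, v1) -> 35. No state change.
Op 6: write(P2, v0, 147). refcount(pp0)=4>1 -> COPY to pp5. 6 ppages; refcounts: pp0:3 pp1:4 pp2:3 pp3:4 pp4:1 pp5:1
Op 7: write(P3, v2, 153). refcount(pp4)=1 -> write in place. 6 ppages; refcounts: pp0:3 pp1:4 pp2:3 pp3:4 pp4:1 pp5:1
Op 8: write(P2, v1, 164). refcount(pp1)=4>1 -> COPY to pp6. 7 ppages; refcounts: pp0:3 pp1:3 pp2:3 pp3:4 pp4:1 pp5:1 pp6:1

Answer: 3 3 3 4 1 1 1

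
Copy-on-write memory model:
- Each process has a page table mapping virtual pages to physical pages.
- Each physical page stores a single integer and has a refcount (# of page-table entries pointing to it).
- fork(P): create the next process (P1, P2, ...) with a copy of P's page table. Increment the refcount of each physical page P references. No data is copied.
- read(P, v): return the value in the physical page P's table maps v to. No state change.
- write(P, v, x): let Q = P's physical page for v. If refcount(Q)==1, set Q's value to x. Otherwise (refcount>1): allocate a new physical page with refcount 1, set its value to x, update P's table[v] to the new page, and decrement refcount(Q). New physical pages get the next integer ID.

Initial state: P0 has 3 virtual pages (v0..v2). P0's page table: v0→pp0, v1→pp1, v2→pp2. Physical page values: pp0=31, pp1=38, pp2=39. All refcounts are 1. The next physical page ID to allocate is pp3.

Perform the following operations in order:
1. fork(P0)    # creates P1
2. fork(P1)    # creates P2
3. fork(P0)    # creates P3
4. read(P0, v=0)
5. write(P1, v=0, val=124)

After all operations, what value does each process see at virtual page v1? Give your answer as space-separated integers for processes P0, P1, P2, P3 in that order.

Answer: 38 38 38 38

Derivation:
Op 1: fork(P0) -> P1. 3 ppages; refcounts: pp0:2 pp1:2 pp2:2
Op 2: fork(P1) -> P2. 3 ppages; refcounts: pp0:3 pp1:3 pp2:3
Op 3: fork(P0) -> P3. 3 ppages; refcounts: pp0:4 pp1:4 pp2:4
Op 4: read(P0, v0) -> 31. No state change.
Op 5: write(P1, v0, 124). refcount(pp0)=4>1 -> COPY to pp3. 4 ppages; refcounts: pp0:3 pp1:4 pp2:4 pp3:1
P0: v1 -> pp1 = 38
P1: v1 -> pp1 = 38
P2: v1 -> pp1 = 38
P3: v1 -> pp1 = 38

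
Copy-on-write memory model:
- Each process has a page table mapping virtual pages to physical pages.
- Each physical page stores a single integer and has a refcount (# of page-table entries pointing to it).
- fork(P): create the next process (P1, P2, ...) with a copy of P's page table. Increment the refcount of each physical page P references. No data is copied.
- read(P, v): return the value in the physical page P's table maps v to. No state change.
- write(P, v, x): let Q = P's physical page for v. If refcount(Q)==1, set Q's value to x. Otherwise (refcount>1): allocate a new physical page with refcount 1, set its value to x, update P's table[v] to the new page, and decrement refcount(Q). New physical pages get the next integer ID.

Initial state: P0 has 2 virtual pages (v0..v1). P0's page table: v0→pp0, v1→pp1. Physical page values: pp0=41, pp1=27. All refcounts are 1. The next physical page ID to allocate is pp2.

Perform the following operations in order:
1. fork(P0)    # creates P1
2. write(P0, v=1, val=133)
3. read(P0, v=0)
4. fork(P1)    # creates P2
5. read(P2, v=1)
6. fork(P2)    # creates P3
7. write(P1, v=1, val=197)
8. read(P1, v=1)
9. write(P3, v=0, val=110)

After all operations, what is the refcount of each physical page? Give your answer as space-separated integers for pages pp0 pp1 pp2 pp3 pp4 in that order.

Op 1: fork(P0) -> P1. 2 ppages; refcounts: pp0:2 pp1:2
Op 2: write(P0, v1, 133). refcount(pp1)=2>1 -> COPY to pp2. 3 ppages; refcounts: pp0:2 pp1:1 pp2:1
Op 3: read(P0, v0) -> 41. No state change.
Op 4: fork(P1) -> P2. 3 ppages; refcounts: pp0:3 pp1:2 pp2:1
Op 5: read(P2, v1) -> 27. No state change.
Op 6: fork(P2) -> P3. 3 ppages; refcounts: pp0:4 pp1:3 pp2:1
Op 7: write(P1, v1, 197). refcount(pp1)=3>1 -> COPY to pp3. 4 ppages; refcounts: pp0:4 pp1:2 pp2:1 pp3:1
Op 8: read(P1, v1) -> 197. No state change.
Op 9: write(P3, v0, 110). refcount(pp0)=4>1 -> COPY to pp4. 5 ppages; refcounts: pp0:3 pp1:2 pp2:1 pp3:1 pp4:1

Answer: 3 2 1 1 1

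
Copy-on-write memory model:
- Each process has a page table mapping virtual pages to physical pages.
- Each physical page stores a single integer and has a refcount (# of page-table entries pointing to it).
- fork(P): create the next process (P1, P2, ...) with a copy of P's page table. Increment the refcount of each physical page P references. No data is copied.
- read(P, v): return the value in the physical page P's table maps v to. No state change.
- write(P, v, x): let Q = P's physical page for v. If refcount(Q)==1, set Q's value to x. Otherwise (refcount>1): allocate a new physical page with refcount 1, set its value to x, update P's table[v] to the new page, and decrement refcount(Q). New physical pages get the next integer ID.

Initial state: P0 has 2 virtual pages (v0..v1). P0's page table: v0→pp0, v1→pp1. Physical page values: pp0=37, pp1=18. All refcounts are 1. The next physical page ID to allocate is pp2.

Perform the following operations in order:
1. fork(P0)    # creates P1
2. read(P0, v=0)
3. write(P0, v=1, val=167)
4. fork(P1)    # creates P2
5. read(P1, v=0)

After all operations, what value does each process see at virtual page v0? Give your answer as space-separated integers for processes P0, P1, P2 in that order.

Op 1: fork(P0) -> P1. 2 ppages; refcounts: pp0:2 pp1:2
Op 2: read(P0, v0) -> 37. No state change.
Op 3: write(P0, v1, 167). refcount(pp1)=2>1 -> COPY to pp2. 3 ppages; refcounts: pp0:2 pp1:1 pp2:1
Op 4: fork(P1) -> P2. 3 ppages; refcounts: pp0:3 pp1:2 pp2:1
Op 5: read(P1, v0) -> 37. No state change.
P0: v0 -> pp0 = 37
P1: v0 -> pp0 = 37
P2: v0 -> pp0 = 37

Answer: 37 37 37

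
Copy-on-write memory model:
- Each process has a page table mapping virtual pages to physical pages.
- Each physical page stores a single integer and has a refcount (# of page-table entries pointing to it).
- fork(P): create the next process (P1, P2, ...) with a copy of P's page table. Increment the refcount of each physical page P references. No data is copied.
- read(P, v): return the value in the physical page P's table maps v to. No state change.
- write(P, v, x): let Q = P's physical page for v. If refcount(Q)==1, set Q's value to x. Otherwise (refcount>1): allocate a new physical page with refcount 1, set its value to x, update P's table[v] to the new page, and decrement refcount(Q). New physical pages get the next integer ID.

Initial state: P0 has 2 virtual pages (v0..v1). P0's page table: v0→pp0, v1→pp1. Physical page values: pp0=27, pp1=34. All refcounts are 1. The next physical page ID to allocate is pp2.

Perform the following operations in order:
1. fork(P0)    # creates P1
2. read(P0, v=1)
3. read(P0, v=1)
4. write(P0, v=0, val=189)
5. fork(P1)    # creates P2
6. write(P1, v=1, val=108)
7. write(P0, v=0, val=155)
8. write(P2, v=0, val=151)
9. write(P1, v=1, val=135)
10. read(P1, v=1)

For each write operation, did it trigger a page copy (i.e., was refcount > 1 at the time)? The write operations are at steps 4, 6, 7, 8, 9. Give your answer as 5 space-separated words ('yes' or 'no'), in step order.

Op 1: fork(P0) -> P1. 2 ppages; refcounts: pp0:2 pp1:2
Op 2: read(P0, v1) -> 34. No state change.
Op 3: read(P0, v1) -> 34. No state change.
Op 4: write(P0, v0, 189). refcount(pp0)=2>1 -> COPY to pp2. 3 ppages; refcounts: pp0:1 pp1:2 pp2:1
Op 5: fork(P1) -> P2. 3 ppages; refcounts: pp0:2 pp1:3 pp2:1
Op 6: write(P1, v1, 108). refcount(pp1)=3>1 -> COPY to pp3. 4 ppages; refcounts: pp0:2 pp1:2 pp2:1 pp3:1
Op 7: write(P0, v0, 155). refcount(pp2)=1 -> write in place. 4 ppages; refcounts: pp0:2 pp1:2 pp2:1 pp3:1
Op 8: write(P2, v0, 151). refcount(pp0)=2>1 -> COPY to pp4. 5 ppages; refcounts: pp0:1 pp1:2 pp2:1 pp3:1 pp4:1
Op 9: write(P1, v1, 135). refcount(pp3)=1 -> write in place. 5 ppages; refcounts: pp0:1 pp1:2 pp2:1 pp3:1 pp4:1
Op 10: read(P1, v1) -> 135. No state change.

yes yes no yes no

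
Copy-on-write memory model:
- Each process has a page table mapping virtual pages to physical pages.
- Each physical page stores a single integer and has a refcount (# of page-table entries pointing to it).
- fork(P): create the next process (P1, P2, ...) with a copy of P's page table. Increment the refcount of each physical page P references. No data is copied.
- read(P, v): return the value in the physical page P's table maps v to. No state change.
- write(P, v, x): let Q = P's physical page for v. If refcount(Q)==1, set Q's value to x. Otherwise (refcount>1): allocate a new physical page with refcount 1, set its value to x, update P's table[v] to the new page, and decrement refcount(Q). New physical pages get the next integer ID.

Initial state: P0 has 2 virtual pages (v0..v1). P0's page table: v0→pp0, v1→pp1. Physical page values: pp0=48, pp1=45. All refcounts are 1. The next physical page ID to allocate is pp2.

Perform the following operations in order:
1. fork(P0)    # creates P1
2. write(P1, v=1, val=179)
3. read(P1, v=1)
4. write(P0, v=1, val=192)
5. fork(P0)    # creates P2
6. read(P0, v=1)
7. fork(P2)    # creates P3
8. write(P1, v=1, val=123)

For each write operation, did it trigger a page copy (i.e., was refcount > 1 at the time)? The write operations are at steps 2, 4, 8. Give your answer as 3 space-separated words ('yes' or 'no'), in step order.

Op 1: fork(P0) -> P1. 2 ppages; refcounts: pp0:2 pp1:2
Op 2: write(P1, v1, 179). refcount(pp1)=2>1 -> COPY to pp2. 3 ppages; refcounts: pp0:2 pp1:1 pp2:1
Op 3: read(P1, v1) -> 179. No state change.
Op 4: write(P0, v1, 192). refcount(pp1)=1 -> write in place. 3 ppages; refcounts: pp0:2 pp1:1 pp2:1
Op 5: fork(P0) -> P2. 3 ppages; refcounts: pp0:3 pp1:2 pp2:1
Op 6: read(P0, v1) -> 192. No state change.
Op 7: fork(P2) -> P3. 3 ppages; refcounts: pp0:4 pp1:3 pp2:1
Op 8: write(P1, v1, 123). refcount(pp2)=1 -> write in place. 3 ppages; refcounts: pp0:4 pp1:3 pp2:1

yes no no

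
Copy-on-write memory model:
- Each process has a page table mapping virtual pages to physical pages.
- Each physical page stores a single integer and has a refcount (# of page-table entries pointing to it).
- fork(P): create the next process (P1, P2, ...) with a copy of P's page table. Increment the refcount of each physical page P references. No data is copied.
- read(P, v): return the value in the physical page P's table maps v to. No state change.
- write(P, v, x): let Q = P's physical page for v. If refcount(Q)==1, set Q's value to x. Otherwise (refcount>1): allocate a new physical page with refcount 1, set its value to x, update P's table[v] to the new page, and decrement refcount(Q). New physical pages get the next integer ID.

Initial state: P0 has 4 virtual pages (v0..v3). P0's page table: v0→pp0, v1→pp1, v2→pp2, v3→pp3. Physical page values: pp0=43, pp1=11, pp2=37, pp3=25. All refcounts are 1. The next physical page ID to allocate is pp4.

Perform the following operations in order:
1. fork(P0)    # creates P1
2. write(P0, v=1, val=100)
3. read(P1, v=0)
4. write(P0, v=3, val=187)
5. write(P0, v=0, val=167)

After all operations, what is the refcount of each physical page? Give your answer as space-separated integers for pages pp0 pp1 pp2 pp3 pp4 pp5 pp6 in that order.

Answer: 1 1 2 1 1 1 1

Derivation:
Op 1: fork(P0) -> P1. 4 ppages; refcounts: pp0:2 pp1:2 pp2:2 pp3:2
Op 2: write(P0, v1, 100). refcount(pp1)=2>1 -> COPY to pp4. 5 ppages; refcounts: pp0:2 pp1:1 pp2:2 pp3:2 pp4:1
Op 3: read(P1, v0) -> 43. No state change.
Op 4: write(P0, v3, 187). refcount(pp3)=2>1 -> COPY to pp5. 6 ppages; refcounts: pp0:2 pp1:1 pp2:2 pp3:1 pp4:1 pp5:1
Op 5: write(P0, v0, 167). refcount(pp0)=2>1 -> COPY to pp6. 7 ppages; refcounts: pp0:1 pp1:1 pp2:2 pp3:1 pp4:1 pp5:1 pp6:1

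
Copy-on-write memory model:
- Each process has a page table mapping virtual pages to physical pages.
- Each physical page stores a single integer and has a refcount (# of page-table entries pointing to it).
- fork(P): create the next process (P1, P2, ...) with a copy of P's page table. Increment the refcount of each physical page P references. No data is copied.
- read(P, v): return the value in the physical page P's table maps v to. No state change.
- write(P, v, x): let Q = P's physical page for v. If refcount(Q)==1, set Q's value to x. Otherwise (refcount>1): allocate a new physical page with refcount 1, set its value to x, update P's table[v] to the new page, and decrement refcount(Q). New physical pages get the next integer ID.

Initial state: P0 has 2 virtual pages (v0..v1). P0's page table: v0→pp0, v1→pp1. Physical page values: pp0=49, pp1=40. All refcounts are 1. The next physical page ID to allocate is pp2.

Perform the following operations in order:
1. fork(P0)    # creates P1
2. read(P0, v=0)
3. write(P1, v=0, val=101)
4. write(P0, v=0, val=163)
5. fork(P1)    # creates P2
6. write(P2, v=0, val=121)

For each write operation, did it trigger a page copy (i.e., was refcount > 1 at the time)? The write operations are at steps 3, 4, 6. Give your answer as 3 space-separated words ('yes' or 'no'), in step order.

Op 1: fork(P0) -> P1. 2 ppages; refcounts: pp0:2 pp1:2
Op 2: read(P0, v0) -> 49. No state change.
Op 3: write(P1, v0, 101). refcount(pp0)=2>1 -> COPY to pp2. 3 ppages; refcounts: pp0:1 pp1:2 pp2:1
Op 4: write(P0, v0, 163). refcount(pp0)=1 -> write in place. 3 ppages; refcounts: pp0:1 pp1:2 pp2:1
Op 5: fork(P1) -> P2. 3 ppages; refcounts: pp0:1 pp1:3 pp2:2
Op 6: write(P2, v0, 121). refcount(pp2)=2>1 -> COPY to pp3. 4 ppages; refcounts: pp0:1 pp1:3 pp2:1 pp3:1

yes no yes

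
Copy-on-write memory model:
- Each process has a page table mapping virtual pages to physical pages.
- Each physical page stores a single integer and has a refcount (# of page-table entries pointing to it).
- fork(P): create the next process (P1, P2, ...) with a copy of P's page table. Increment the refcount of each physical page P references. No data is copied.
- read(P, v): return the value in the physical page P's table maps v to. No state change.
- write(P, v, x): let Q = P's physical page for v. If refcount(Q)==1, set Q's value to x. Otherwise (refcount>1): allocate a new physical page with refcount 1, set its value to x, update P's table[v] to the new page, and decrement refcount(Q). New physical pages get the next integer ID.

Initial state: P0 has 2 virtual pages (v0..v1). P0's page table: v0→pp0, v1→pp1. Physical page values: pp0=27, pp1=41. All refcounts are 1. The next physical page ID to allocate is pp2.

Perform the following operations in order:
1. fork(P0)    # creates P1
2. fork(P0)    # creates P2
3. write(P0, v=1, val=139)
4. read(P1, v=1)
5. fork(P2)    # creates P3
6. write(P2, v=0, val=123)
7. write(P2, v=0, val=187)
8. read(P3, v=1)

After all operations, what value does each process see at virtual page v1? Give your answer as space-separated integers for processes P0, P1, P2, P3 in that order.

Answer: 139 41 41 41

Derivation:
Op 1: fork(P0) -> P1. 2 ppages; refcounts: pp0:2 pp1:2
Op 2: fork(P0) -> P2. 2 ppages; refcounts: pp0:3 pp1:3
Op 3: write(P0, v1, 139). refcount(pp1)=3>1 -> COPY to pp2. 3 ppages; refcounts: pp0:3 pp1:2 pp2:1
Op 4: read(P1, v1) -> 41. No state change.
Op 5: fork(P2) -> P3. 3 ppages; refcounts: pp0:4 pp1:3 pp2:1
Op 6: write(P2, v0, 123). refcount(pp0)=4>1 -> COPY to pp3. 4 ppages; refcounts: pp0:3 pp1:3 pp2:1 pp3:1
Op 7: write(P2, v0, 187). refcount(pp3)=1 -> write in place. 4 ppages; refcounts: pp0:3 pp1:3 pp2:1 pp3:1
Op 8: read(P3, v1) -> 41. No state change.
P0: v1 -> pp2 = 139
P1: v1 -> pp1 = 41
P2: v1 -> pp1 = 41
P3: v1 -> pp1 = 41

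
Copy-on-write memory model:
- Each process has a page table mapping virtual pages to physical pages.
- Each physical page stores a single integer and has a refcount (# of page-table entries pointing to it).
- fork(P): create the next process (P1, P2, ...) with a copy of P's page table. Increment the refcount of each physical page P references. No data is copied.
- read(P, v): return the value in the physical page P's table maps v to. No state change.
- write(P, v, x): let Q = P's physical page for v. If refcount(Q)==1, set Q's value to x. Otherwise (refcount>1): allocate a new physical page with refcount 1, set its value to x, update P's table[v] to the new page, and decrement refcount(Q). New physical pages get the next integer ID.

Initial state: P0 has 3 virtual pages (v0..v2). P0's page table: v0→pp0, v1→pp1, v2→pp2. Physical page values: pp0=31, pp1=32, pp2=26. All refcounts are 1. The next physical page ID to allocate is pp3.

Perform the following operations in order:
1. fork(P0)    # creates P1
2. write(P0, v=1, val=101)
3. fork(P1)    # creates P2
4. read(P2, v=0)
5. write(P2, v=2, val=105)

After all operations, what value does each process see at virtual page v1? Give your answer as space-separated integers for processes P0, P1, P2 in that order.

Answer: 101 32 32

Derivation:
Op 1: fork(P0) -> P1. 3 ppages; refcounts: pp0:2 pp1:2 pp2:2
Op 2: write(P0, v1, 101). refcount(pp1)=2>1 -> COPY to pp3. 4 ppages; refcounts: pp0:2 pp1:1 pp2:2 pp3:1
Op 3: fork(P1) -> P2. 4 ppages; refcounts: pp0:3 pp1:2 pp2:3 pp3:1
Op 4: read(P2, v0) -> 31. No state change.
Op 5: write(P2, v2, 105). refcount(pp2)=3>1 -> COPY to pp4. 5 ppages; refcounts: pp0:3 pp1:2 pp2:2 pp3:1 pp4:1
P0: v1 -> pp3 = 101
P1: v1 -> pp1 = 32
P2: v1 -> pp1 = 32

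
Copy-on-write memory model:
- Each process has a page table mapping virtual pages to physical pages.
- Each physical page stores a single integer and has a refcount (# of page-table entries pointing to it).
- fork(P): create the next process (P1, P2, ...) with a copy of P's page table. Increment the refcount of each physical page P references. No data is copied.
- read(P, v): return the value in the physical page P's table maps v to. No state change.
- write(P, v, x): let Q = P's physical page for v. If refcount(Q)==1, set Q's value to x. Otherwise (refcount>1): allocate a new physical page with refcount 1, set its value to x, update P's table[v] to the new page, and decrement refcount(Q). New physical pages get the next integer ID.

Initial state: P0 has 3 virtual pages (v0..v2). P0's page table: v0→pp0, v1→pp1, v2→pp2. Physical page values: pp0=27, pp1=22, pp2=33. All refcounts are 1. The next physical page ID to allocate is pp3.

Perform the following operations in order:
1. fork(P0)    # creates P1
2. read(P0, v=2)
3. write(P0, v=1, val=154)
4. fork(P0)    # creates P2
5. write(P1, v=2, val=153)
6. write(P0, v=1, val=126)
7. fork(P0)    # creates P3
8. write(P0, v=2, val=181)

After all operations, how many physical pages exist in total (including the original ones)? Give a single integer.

Answer: 7

Derivation:
Op 1: fork(P0) -> P1. 3 ppages; refcounts: pp0:2 pp1:2 pp2:2
Op 2: read(P0, v2) -> 33. No state change.
Op 3: write(P0, v1, 154). refcount(pp1)=2>1 -> COPY to pp3. 4 ppages; refcounts: pp0:2 pp1:1 pp2:2 pp3:1
Op 4: fork(P0) -> P2. 4 ppages; refcounts: pp0:3 pp1:1 pp2:3 pp3:2
Op 5: write(P1, v2, 153). refcount(pp2)=3>1 -> COPY to pp4. 5 ppages; refcounts: pp0:3 pp1:1 pp2:2 pp3:2 pp4:1
Op 6: write(P0, v1, 126). refcount(pp3)=2>1 -> COPY to pp5. 6 ppages; refcounts: pp0:3 pp1:1 pp2:2 pp3:1 pp4:1 pp5:1
Op 7: fork(P0) -> P3. 6 ppages; refcounts: pp0:4 pp1:1 pp2:3 pp3:1 pp4:1 pp5:2
Op 8: write(P0, v2, 181). refcount(pp2)=3>1 -> COPY to pp6. 7 ppages; refcounts: pp0:4 pp1:1 pp2:2 pp3:1 pp4:1 pp5:2 pp6:1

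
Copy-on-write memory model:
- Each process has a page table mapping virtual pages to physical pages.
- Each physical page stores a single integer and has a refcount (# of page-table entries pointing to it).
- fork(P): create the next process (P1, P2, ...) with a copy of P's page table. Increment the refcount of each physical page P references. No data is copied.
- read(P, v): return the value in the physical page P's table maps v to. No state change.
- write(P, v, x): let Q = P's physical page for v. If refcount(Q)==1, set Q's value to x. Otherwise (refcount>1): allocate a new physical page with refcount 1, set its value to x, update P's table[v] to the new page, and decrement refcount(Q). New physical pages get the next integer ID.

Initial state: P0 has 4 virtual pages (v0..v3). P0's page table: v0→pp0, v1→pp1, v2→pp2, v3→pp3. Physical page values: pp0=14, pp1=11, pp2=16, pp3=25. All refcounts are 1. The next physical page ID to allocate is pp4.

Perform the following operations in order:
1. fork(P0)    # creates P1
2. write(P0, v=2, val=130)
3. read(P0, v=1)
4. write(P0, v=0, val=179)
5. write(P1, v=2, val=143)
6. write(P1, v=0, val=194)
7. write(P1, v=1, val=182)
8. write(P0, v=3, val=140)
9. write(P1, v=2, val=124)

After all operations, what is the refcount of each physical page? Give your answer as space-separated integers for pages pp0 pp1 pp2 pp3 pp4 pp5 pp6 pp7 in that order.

Op 1: fork(P0) -> P1. 4 ppages; refcounts: pp0:2 pp1:2 pp2:2 pp3:2
Op 2: write(P0, v2, 130). refcount(pp2)=2>1 -> COPY to pp4. 5 ppages; refcounts: pp0:2 pp1:2 pp2:1 pp3:2 pp4:1
Op 3: read(P0, v1) -> 11. No state change.
Op 4: write(P0, v0, 179). refcount(pp0)=2>1 -> COPY to pp5. 6 ppages; refcounts: pp0:1 pp1:2 pp2:1 pp3:2 pp4:1 pp5:1
Op 5: write(P1, v2, 143). refcount(pp2)=1 -> write in place. 6 ppages; refcounts: pp0:1 pp1:2 pp2:1 pp3:2 pp4:1 pp5:1
Op 6: write(P1, v0, 194). refcount(pp0)=1 -> write in place. 6 ppages; refcounts: pp0:1 pp1:2 pp2:1 pp3:2 pp4:1 pp5:1
Op 7: write(P1, v1, 182). refcount(pp1)=2>1 -> COPY to pp6. 7 ppages; refcounts: pp0:1 pp1:1 pp2:1 pp3:2 pp4:1 pp5:1 pp6:1
Op 8: write(P0, v3, 140). refcount(pp3)=2>1 -> COPY to pp7. 8 ppages; refcounts: pp0:1 pp1:1 pp2:1 pp3:1 pp4:1 pp5:1 pp6:1 pp7:1
Op 9: write(P1, v2, 124). refcount(pp2)=1 -> write in place. 8 ppages; refcounts: pp0:1 pp1:1 pp2:1 pp3:1 pp4:1 pp5:1 pp6:1 pp7:1

Answer: 1 1 1 1 1 1 1 1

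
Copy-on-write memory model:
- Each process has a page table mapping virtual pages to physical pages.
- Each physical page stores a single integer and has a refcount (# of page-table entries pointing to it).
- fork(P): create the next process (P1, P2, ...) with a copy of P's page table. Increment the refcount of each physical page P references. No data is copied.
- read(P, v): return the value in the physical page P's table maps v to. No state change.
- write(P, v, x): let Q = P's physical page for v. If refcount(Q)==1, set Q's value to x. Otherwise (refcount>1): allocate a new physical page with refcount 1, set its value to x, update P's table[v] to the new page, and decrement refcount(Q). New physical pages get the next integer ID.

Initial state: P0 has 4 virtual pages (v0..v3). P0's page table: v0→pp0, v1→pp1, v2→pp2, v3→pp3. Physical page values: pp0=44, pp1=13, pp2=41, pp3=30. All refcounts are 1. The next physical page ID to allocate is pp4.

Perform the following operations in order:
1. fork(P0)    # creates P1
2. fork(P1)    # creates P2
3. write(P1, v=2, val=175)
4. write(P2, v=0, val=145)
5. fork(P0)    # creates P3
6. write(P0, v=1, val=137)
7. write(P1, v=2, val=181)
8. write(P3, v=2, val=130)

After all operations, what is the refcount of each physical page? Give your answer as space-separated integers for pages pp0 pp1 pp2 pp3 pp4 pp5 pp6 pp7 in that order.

Op 1: fork(P0) -> P1. 4 ppages; refcounts: pp0:2 pp1:2 pp2:2 pp3:2
Op 2: fork(P1) -> P2. 4 ppages; refcounts: pp0:3 pp1:3 pp2:3 pp3:3
Op 3: write(P1, v2, 175). refcount(pp2)=3>1 -> COPY to pp4. 5 ppages; refcounts: pp0:3 pp1:3 pp2:2 pp3:3 pp4:1
Op 4: write(P2, v0, 145). refcount(pp0)=3>1 -> COPY to pp5. 6 ppages; refcounts: pp0:2 pp1:3 pp2:2 pp3:3 pp4:1 pp5:1
Op 5: fork(P0) -> P3. 6 ppages; refcounts: pp0:3 pp1:4 pp2:3 pp3:4 pp4:1 pp5:1
Op 6: write(P0, v1, 137). refcount(pp1)=4>1 -> COPY to pp6. 7 ppages; refcounts: pp0:3 pp1:3 pp2:3 pp3:4 pp4:1 pp5:1 pp6:1
Op 7: write(P1, v2, 181). refcount(pp4)=1 -> write in place. 7 ppages; refcounts: pp0:3 pp1:3 pp2:3 pp3:4 pp4:1 pp5:1 pp6:1
Op 8: write(P3, v2, 130). refcount(pp2)=3>1 -> COPY to pp7. 8 ppages; refcounts: pp0:3 pp1:3 pp2:2 pp3:4 pp4:1 pp5:1 pp6:1 pp7:1

Answer: 3 3 2 4 1 1 1 1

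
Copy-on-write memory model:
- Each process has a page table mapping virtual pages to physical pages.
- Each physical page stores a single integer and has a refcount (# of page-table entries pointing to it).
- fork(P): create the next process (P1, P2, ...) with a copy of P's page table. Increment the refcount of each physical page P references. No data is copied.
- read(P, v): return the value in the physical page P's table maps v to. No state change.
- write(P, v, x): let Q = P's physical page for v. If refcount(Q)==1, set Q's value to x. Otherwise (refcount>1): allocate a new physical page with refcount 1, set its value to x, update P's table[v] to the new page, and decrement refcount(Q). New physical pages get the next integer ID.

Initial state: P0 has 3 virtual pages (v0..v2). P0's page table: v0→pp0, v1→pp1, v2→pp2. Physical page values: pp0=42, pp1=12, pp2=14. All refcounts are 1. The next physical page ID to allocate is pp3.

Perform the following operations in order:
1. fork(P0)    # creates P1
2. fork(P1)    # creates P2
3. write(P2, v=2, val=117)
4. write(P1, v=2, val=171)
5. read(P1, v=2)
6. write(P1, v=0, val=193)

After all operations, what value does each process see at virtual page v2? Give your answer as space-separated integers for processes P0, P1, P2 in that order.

Answer: 14 171 117

Derivation:
Op 1: fork(P0) -> P1. 3 ppages; refcounts: pp0:2 pp1:2 pp2:2
Op 2: fork(P1) -> P2. 3 ppages; refcounts: pp0:3 pp1:3 pp2:3
Op 3: write(P2, v2, 117). refcount(pp2)=3>1 -> COPY to pp3. 4 ppages; refcounts: pp0:3 pp1:3 pp2:2 pp3:1
Op 4: write(P1, v2, 171). refcount(pp2)=2>1 -> COPY to pp4. 5 ppages; refcounts: pp0:3 pp1:3 pp2:1 pp3:1 pp4:1
Op 5: read(P1, v2) -> 171. No state change.
Op 6: write(P1, v0, 193). refcount(pp0)=3>1 -> COPY to pp5. 6 ppages; refcounts: pp0:2 pp1:3 pp2:1 pp3:1 pp4:1 pp5:1
P0: v2 -> pp2 = 14
P1: v2 -> pp4 = 171
P2: v2 -> pp3 = 117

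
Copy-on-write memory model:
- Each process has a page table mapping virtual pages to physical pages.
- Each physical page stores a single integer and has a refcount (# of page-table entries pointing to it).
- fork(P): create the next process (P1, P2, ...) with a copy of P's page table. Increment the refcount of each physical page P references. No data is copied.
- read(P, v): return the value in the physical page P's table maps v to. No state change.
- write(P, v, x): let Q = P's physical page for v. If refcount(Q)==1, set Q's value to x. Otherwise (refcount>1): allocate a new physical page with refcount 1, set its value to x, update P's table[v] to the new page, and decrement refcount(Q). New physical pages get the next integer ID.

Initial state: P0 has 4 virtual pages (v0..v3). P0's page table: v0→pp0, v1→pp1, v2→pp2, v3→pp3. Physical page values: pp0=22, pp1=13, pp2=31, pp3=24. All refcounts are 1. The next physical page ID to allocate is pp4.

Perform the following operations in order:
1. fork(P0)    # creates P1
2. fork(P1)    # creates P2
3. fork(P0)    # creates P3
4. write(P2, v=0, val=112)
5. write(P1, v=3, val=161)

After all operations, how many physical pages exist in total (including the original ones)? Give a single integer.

Answer: 6

Derivation:
Op 1: fork(P0) -> P1. 4 ppages; refcounts: pp0:2 pp1:2 pp2:2 pp3:2
Op 2: fork(P1) -> P2. 4 ppages; refcounts: pp0:3 pp1:3 pp2:3 pp3:3
Op 3: fork(P0) -> P3. 4 ppages; refcounts: pp0:4 pp1:4 pp2:4 pp3:4
Op 4: write(P2, v0, 112). refcount(pp0)=4>1 -> COPY to pp4. 5 ppages; refcounts: pp0:3 pp1:4 pp2:4 pp3:4 pp4:1
Op 5: write(P1, v3, 161). refcount(pp3)=4>1 -> COPY to pp5. 6 ppages; refcounts: pp0:3 pp1:4 pp2:4 pp3:3 pp4:1 pp5:1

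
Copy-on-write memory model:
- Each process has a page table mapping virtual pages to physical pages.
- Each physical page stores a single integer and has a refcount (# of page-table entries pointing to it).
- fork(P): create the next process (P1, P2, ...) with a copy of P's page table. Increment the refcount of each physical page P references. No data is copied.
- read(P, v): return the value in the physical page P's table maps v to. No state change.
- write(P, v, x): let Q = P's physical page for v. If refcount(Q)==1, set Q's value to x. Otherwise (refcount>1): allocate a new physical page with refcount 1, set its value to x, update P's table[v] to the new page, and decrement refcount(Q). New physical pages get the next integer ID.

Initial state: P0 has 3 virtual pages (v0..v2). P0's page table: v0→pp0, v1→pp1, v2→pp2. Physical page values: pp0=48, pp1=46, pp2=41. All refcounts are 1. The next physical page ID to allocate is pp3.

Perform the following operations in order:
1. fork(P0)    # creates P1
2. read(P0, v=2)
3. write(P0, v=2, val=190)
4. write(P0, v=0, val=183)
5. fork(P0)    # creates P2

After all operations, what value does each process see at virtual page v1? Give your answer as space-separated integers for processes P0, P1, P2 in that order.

Op 1: fork(P0) -> P1. 3 ppages; refcounts: pp0:2 pp1:2 pp2:2
Op 2: read(P0, v2) -> 41. No state change.
Op 3: write(P0, v2, 190). refcount(pp2)=2>1 -> COPY to pp3. 4 ppages; refcounts: pp0:2 pp1:2 pp2:1 pp3:1
Op 4: write(P0, v0, 183). refcount(pp0)=2>1 -> COPY to pp4. 5 ppages; refcounts: pp0:1 pp1:2 pp2:1 pp3:1 pp4:1
Op 5: fork(P0) -> P2. 5 ppages; refcounts: pp0:1 pp1:3 pp2:1 pp3:2 pp4:2
P0: v1 -> pp1 = 46
P1: v1 -> pp1 = 46
P2: v1 -> pp1 = 46

Answer: 46 46 46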